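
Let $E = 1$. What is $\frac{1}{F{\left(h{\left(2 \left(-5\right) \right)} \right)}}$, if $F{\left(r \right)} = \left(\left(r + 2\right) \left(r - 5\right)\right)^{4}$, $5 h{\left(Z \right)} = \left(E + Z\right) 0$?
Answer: $\frac{1}{10000} \approx 0.0001$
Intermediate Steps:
$h{\left(Z \right)} = 0$ ($h{\left(Z \right)} = \frac{\left(1 + Z\right) 0}{5} = \frac{1}{5} \cdot 0 = 0$)
$F{\left(r \right)} = \left(-5 + r\right)^{4} \left(2 + r\right)^{4}$ ($F{\left(r \right)} = \left(\left(2 + r\right) \left(-5 + r\right)\right)^{4} = \left(\left(-5 + r\right) \left(2 + r\right)\right)^{4} = \left(-5 + r\right)^{4} \left(2 + r\right)^{4}$)
$\frac{1}{F{\left(h{\left(2 \left(-5\right) \right)} \right)}} = \frac{1}{\left(-5 + 0\right)^{4} \left(2 + 0\right)^{4}} = \frac{1}{\left(-5\right)^{4} \cdot 2^{4}} = \frac{1}{625 \cdot 16} = \frac{1}{10000}$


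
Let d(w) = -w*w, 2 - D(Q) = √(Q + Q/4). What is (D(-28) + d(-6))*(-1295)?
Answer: 44030 + 1295*I*√35 ≈ 44030.0 + 7661.3*I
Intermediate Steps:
D(Q) = 2 - √5*√Q/2 (D(Q) = 2 - √(Q + Q/4) = 2 - √(5*Q/4) = 2 - √5*√Q/2)
d(w) = -w²
(D(-28) + d(-6))*(-1295) = ((2 - √5*√(-28)/2) - 1*(-6)²)*(-1295) = ((2 - √5*2*I*√7/2) - 1*36)*(-1295) = ((2 - I*√35) - 36)*(-1295) = (-34 - I*√35)*(-1295) = 44030 + 1295*I*√35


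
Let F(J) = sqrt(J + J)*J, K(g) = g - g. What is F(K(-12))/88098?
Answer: 0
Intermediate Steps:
K(g) = 0
F(J) = sqrt(2)*J**(3/2) (F(J) = sqrt(2*J)*J = (sqrt(2)*sqrt(J))*J = sqrt(2)*J**(3/2))
F(K(-12))/88098 = (sqrt(2)*0**(3/2))/88098 = (sqrt(2)*0)*(1/88098) = 0*(1/88098) = 0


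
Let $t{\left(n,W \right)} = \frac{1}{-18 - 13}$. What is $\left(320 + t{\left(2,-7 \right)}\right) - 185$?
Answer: $\frac{4184}{31} \approx 134.97$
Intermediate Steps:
$t{\left(n,W \right)} = - \frac{1}{31}$ ($t{\left(n,W \right)} = \frac{1}{-31} = - \frac{1}{31}$)
$\left(320 + t{\left(2,-7 \right)}\right) - 185 = \left(320 - \frac{1}{31}\right) - 185 = \frac{9919}{31} - 185 = \frac{4184}{31}$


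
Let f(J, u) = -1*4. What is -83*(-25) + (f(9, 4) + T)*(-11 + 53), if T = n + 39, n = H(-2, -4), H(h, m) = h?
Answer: 3461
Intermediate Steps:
n = -2
T = 37 (T = -2 + 39 = 37)
f(J, u) = -4
-83*(-25) + (f(9, 4) + T)*(-11 + 53) = -83*(-25) + (-4 + 37)*(-11 + 53) = 2075 + 33*42 = 2075 + 1386 = 3461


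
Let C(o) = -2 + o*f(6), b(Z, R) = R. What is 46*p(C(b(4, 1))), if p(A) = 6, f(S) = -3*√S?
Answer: 276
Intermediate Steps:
C(o) = -2 - 3*o*√6 (C(o) = -2 + o*(-3*√6) = -2 - 3*o*√6)
46*p(C(b(4, 1))) = 46*6 = 276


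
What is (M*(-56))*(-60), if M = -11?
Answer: -36960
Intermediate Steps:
(M*(-56))*(-60) = -11*(-56)*(-60) = 616*(-60) = -36960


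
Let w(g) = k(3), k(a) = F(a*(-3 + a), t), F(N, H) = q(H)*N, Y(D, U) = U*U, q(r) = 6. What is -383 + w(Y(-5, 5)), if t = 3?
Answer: -383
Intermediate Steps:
Y(D, U) = U**2
F(N, H) = 6*N
k(a) = 6*a*(-3 + a) (k(a) = 6*(a*(-3 + a)) = 6*a*(-3 + a))
w(g) = 0 (w(g) = 6*3*(-3 + 3) = 6*3*0 = 0)
-383 + w(Y(-5, 5)) = -383 + 0 = -383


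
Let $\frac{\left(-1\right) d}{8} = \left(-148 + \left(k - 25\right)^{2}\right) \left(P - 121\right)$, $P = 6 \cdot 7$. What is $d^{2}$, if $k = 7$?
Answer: $12372557824$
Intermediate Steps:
$P = 42$
$d = 111232$ ($d = - 8 \left(-148 + \left(7 - 25\right)^{2}\right) \left(42 - 121\right) = - 8 \left(-148 + \left(7 - 25\right)^{2}\right) \left(-79\right) = - 8 \left(-148 + \left(-18\right)^{2}\right) \left(-79\right) = - 8 \left(-148 + 324\right) \left(-79\right) = - 8 \cdot 176 \left(-79\right) = \left(-8\right) \left(-13904\right) = 111232$)
$d^{2} = 111232^{2} = 12372557824$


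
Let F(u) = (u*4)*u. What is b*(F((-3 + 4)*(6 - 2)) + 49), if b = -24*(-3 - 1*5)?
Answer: 21696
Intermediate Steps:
F(u) = 4*u**2 (F(u) = (4*u)*u = 4*u**2)
b = 192 (b = -24*(-3 - 5) = -24*(-8) = 192)
b*(F((-3 + 4)*(6 - 2)) + 49) = 192*(4*((-3 + 4)*(6 - 2))**2 + 49) = 192*(4*(1*4)**2 + 49) = 192*(4*4**2 + 49) = 192*(4*16 + 49) = 192*(64 + 49) = 192*113 = 21696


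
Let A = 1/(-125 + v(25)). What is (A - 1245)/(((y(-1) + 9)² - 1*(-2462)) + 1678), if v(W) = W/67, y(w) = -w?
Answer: -10395817/35404000 ≈ -0.29363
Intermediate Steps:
v(W) = W/67 (v(W) = W*(1/67) = W/67)
A = -67/8350 (A = 1/(-125 + (1/67)*25) = 1/(-125 + 25/67) = 1/(-8350/67) = -67/8350 ≈ -0.0080239)
(A - 1245)/(((y(-1) + 9)² - 1*(-2462)) + 1678) = (-67/8350 - 1245)/(((-1*(-1) + 9)² - 1*(-2462)) + 1678) = -10395817/(8350*(((1 + 9)² + 2462) + 1678)) = -10395817/(8350*((10² + 2462) + 1678)) = -10395817/(8350*((100 + 2462) + 1678)) = -10395817/(8350*(2562 + 1678)) = -10395817/8350/4240 = -10395817/8350*1/4240 = -10395817/35404000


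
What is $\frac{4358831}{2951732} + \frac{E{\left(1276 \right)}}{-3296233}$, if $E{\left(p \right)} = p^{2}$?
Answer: $\frac{9561783382791}{9729596425556} \approx 0.98275$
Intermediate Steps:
$\frac{4358831}{2951732} + \frac{E{\left(1276 \right)}}{-3296233} = \frac{4358831}{2951732} + \frac{1276^{2}}{-3296233} = 4358831 \cdot \frac{1}{2951732} + 1628176 \left(- \frac{1}{3296233}\right) = \frac{4358831}{2951732} - \frac{1628176}{3296233} = \frac{9561783382791}{9729596425556}$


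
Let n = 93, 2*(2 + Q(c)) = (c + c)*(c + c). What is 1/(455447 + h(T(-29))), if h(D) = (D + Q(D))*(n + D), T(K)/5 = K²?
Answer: 1/152013206841 ≈ 6.5784e-12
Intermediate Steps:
Q(c) = -2 + 2*c² (Q(c) = -2 + ((c + c)*(c + c))/2 = -2 + ((2*c)*(2*c))/2 = -2 + (4*c²)/2 = -2 + 2*c²)
T(K) = 5*K²
h(D) = (93 + D)*(-2 + D + 2*D²) (h(D) = (D + (-2 + 2*D²))*(93 + D) = (-2 + D + 2*D²)*(93 + D) = (93 + D)*(-2 + D + 2*D²))
1/(455447 + h(T(-29))) = 1/(455447 + (-186 + 2*(5*(-29)²)³ + 91*(5*(-29)²) + 187*(5*(-29)²)²)) = 1/(455447 + (-186 + 2*(5*841)³ + 91*(5*841) + 187*(5*841)²)) = 1/(455447 + (-186 + 2*4205³ + 91*4205 + 187*4205²)) = 1/(455447 + (-186 + 2*74352915125 + 382655 + 187*17682025)) = 1/(455447 + (-186 + 148705830250 + 382655 + 3306538675)) = 1/(455447 + 152012751394) = 1/152013206841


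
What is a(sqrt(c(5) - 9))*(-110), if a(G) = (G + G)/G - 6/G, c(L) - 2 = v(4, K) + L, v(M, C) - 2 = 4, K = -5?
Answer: 110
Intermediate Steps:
v(M, C) = 6 (v(M, C) = 2 + 4 = 6)
c(L) = 8 + L (c(L) = 2 + (6 + L) = 8 + L)
a(G) = 2 - 6/G (a(G) = (2*G)/G - 6/G = 2 - 6/G)
a(sqrt(c(5) - 9))*(-110) = (2 - 6/sqrt((8 + 5) - 9))*(-110) = (2 - 6/sqrt(13 - 9))*(-110) = (2 - 6/(sqrt(4)))*(-110) = (2 - 6/2)*(-110) = (2 - 6*1/2)*(-110) = (2 - 3)*(-110) = -1*(-110) = 110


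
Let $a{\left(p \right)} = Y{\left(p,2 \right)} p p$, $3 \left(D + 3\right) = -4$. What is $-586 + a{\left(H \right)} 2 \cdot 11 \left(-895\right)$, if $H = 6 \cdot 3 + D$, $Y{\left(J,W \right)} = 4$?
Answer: $- \frac{132400834}{9} \approx -1.4711 \cdot 10^{7}$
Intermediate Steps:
$D = - \frac{13}{3}$ ($D = -3 + \frac{1}{3} \left(-4\right) = -3 - \frac{4}{3} = - \frac{13}{3} \approx -4.3333$)
$H = \frac{41}{3}$ ($H = 6 \cdot 3 - \frac{13}{3} = 18 - \frac{13}{3} = \frac{41}{3} \approx 13.667$)
$a{\left(p \right)} = 4 p^{2}$ ($a{\left(p \right)} = 4 p p = 4 p^{2}$)
$-586 + a{\left(H \right)} 2 \cdot 11 \left(-895\right) = -586 + 4 \left(\frac{41}{3}\right)^{2} \cdot 2 \cdot 11 \left(-895\right) = -586 + 4 \cdot \frac{1681}{9} \cdot 2 \cdot 11 \left(-895\right) = -586 + \frac{6724}{9} \cdot 2 \cdot 11 \left(-895\right) = -586 + \frac{13448}{9} \cdot 11 \left(-895\right) = -586 + \frac{147928}{9} \left(-895\right) = -586 - \frac{132395560}{9} = - \frac{132400834}{9}$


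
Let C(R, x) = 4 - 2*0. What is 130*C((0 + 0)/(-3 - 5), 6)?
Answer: 520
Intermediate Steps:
C(R, x) = 4 (C(R, x) = 4 + 0 = 4)
130*C((0 + 0)/(-3 - 5), 6) = 130*4 = 520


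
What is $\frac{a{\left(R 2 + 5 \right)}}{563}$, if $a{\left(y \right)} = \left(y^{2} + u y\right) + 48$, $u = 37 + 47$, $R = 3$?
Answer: $\frac{1093}{563} \approx 1.9414$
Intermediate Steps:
$u = 84$
$a{\left(y \right)} = 48 + y^{2} + 84 y$ ($a{\left(y \right)} = \left(y^{2} + 84 y\right) + 48 = 48 + y^{2} + 84 y$)
$\frac{a{\left(R 2 + 5 \right)}}{563} = \frac{48 + \left(3 \cdot 2 + 5\right)^{2} + 84 \left(3 \cdot 2 + 5\right)}{563} = \left(48 + \left(6 + 5\right)^{2} + 84 \left(6 + 5\right)\right) \frac{1}{563} = \left(48 + 11^{2} + 84 \cdot 11\right) \frac{1}{563} = \left(48 + 121 + 924\right) \frac{1}{563} = 1093 \cdot \frac{1}{563} = \frac{1093}{563}$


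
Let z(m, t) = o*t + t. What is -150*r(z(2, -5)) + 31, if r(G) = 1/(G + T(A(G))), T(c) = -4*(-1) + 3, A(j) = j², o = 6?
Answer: 509/14 ≈ 36.357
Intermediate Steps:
z(m, t) = 7*t (z(m, t) = 6*t + t = 7*t)
T(c) = 7 (T(c) = 4 + 3 = 7)
r(G) = 1/(7 + G) (r(G) = 1/(G + 7) = 1/(7 + G))
-150*r(z(2, -5)) + 31 = -150/(7 + 7*(-5)) + 31 = -150/(7 - 35) + 31 = -150/(-28) + 31 = -150*(-1/28) + 31 = 75/14 + 31 = 509/14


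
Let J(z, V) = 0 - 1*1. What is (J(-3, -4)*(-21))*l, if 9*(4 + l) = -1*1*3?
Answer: -91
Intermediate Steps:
l = -13/3 (l = -4 + (-1*1*3)/9 = -4 + (-1*3)/9 = -4 + (⅑)*(-3) = -4 - ⅓ = -13/3 ≈ -4.3333)
J(z, V) = -1 (J(z, V) = 0 - 1 = -1)
(J(-3, -4)*(-21))*l = -1*(-21)*(-13/3) = 21*(-13/3) = -91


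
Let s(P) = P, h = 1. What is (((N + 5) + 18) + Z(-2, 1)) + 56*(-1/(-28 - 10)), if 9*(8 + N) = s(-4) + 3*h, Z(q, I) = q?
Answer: 2456/171 ≈ 14.363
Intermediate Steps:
N = -73/9 (N = -8 + (-4 + 3*1)/9 = -8 + (-4 + 3)/9 = -8 + (⅑)*(-1) = -8 - ⅑ = -73/9 ≈ -8.1111)
(((N + 5) + 18) + Z(-2, 1)) + 56*(-1/(-28 - 10)) = (((-73/9 + 5) + 18) - 2) + 56*(-1/(-28 - 10)) = ((-28/9 + 18) - 2) + 56*(-1/(-38)) = (134/9 - 2) + 56*(-1*(-1/38)) = 116/9 + 56*(1/38) = 116/9 + 28/19 = 2456/171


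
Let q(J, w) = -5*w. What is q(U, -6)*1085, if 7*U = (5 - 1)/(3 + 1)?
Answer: 32550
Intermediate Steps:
U = ⅐ (U = ((5 - 1)/(3 + 1))/7 = (4/4)/7 = (4*(¼))/7 = (⅐)*1 = ⅐ ≈ 0.14286)
q(U, -6)*1085 = -5*(-6)*1085 = 30*1085 = 32550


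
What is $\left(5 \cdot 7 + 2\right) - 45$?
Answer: $-8$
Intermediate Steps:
$\left(5 \cdot 7 + 2\right) - 45 = \left(35 + 2\right) - 45 = 37 - 45 = -8$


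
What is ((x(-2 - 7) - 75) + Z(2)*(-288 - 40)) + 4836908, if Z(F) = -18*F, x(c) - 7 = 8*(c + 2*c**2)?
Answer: 4849872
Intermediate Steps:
x(c) = 7 + 8*c + 16*c**2 (x(c) = 7 + 8*(c + 2*c**2) = 7 + (8*c + 16*c**2) = 7 + 8*c + 16*c**2)
((x(-2 - 7) - 75) + Z(2)*(-288 - 40)) + 4836908 = (((7 + 8*(-2 - 7) + 16*(-2 - 7)**2) - 75) + (-18*2)*(-288 - 40)) + 4836908 = (((7 + 8*(-9) + 16*(-9)**2) - 75) - 36*(-328)) + 4836908 = (((7 - 72 + 16*81) - 75) + 11808) + 4836908 = (((7 - 72 + 1296) - 75) + 11808) + 4836908 = ((1231 - 75) + 11808) + 4836908 = (1156 + 11808) + 4836908 = 12964 + 4836908 = 4849872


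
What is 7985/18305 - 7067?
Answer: -25870690/3661 ≈ -7066.6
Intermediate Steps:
7985/18305 - 7067 = 7985*(1/18305) - 7067 = 1597/3661 - 7067 = -25870690/3661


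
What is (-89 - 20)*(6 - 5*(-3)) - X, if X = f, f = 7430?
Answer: -9719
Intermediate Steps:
X = 7430
(-89 - 20)*(6 - 5*(-3)) - X = (-89 - 20)*(6 - 5*(-3)) - 1*7430 = -109*(6 + 15) - 7430 = -109*21 - 7430 = -2289 - 7430 = -9719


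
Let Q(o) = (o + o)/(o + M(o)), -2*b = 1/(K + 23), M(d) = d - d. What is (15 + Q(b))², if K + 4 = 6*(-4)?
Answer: 289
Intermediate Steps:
K = -28 (K = -4 + 6*(-4) = -4 - 24 = -28)
M(d) = 0
b = ⅒ (b = -1/(2*(-28 + 23)) = -½/(-5) = -½*(-⅕) = ⅒ ≈ 0.10000)
Q(o) = 2 (Q(o) = (o + o)/(o + 0) = (2*o)/o = 2)
(15 + Q(b))² = (15 + 2)² = 17² = 289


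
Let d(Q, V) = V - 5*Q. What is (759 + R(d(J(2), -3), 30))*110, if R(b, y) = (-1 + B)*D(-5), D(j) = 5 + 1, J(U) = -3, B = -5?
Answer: 79530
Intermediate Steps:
D(j) = 6
R(b, y) = -36 (R(b, y) = (-1 - 5)*6 = -6*6 = -36)
(759 + R(d(J(2), -3), 30))*110 = (759 - 36)*110 = 723*110 = 79530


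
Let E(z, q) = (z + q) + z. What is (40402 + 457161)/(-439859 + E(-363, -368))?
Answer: -497563/440953 ≈ -1.1284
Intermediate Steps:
E(z, q) = q + 2*z (E(z, q) = (q + z) + z = q + 2*z)
(40402 + 457161)/(-439859 + E(-363, -368)) = (40402 + 457161)/(-439859 + (-368 + 2*(-363))) = 497563/(-439859 + (-368 - 726)) = 497563/(-439859 - 1094) = 497563/(-440953) = 497563*(-1/440953) = -497563/440953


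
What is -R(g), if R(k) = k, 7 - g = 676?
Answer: 669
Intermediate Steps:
g = -669 (g = 7 - 1*676 = 7 - 676 = -669)
-R(g) = -1*(-669) = 669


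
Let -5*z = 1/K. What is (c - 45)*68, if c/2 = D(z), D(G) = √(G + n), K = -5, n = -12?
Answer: -3060 + 136*I*√299/5 ≈ -3060.0 + 470.33*I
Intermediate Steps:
z = 1/25 (z = -⅕/(-5) = -⅕*(-⅕) = 1/25 ≈ 0.040000)
D(G) = √(-12 + G) (D(G) = √(G - 12) = √(-12 + G))
c = 2*I*√299/5 (c = 2*√(-12 + 1/25) = 2*√(-299/25) = 2*(I*√299/5) = 2*I*√299/5 ≈ 6.9166*I)
(c - 45)*68 = (2*I*√299/5 - 45)*68 = (-45 + 2*I*√299/5)*68 = -3060 + 136*I*√299/5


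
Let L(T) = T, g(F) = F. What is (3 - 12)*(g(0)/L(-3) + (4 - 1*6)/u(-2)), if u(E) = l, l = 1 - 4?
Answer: -6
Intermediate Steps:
l = -3
u(E) = -3
(3 - 12)*(g(0)/L(-3) + (4 - 1*6)/u(-2)) = (3 - 12)*(0/(-3) + (4 - 1*6)/(-3)) = -9*(0*(-⅓) + (4 - 6)*(-⅓)) = -9*(0 - 2*(-⅓)) = -9*(0 + ⅔) = -9*⅔ = -6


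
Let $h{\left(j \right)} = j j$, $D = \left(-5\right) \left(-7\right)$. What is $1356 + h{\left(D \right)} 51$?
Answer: $63831$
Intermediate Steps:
$D = 35$
$h{\left(j \right)} = j^{2}$
$1356 + h{\left(D \right)} 51 = 1356 + 35^{2} \cdot 51 = 1356 + 1225 \cdot 51 = 1356 + 62475 = 63831$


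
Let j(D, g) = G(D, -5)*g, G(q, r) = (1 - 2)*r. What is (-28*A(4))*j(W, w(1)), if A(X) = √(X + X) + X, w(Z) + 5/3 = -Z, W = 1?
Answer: 4480/3 + 2240*√2/3 ≈ 2549.3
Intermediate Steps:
w(Z) = -5/3 - Z
G(q, r) = -r
j(D, g) = 5*g (j(D, g) = (-1*(-5))*g = 5*g)
A(X) = X + √2*√X (A(X) = √(2*X) + X = √2*√X + X = X + √2*√X)
(-28*A(4))*j(W, w(1)) = (-28*(4 + √2*√4))*(5*(-5/3 - 1*1)) = (-28*(4 + √2*2))*(5*(-5/3 - 1)) = (-28*(4 + 2*√2))*(5*(-8/3)) = (-112 - 56*√2)*(-40/3) = 4480/3 + 2240*√2/3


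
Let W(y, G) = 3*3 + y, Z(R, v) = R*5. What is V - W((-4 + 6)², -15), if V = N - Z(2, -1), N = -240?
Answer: -263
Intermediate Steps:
Z(R, v) = 5*R
W(y, G) = 9 + y
V = -250 (V = -240 - 5*2 = -240 - 1*10 = -240 - 10 = -250)
V - W((-4 + 6)², -15) = -250 - (9 + (-4 + 6)²) = -250 - (9 + 2²) = -250 - (9 + 4) = -250 - 1*13 = -250 - 13 = -263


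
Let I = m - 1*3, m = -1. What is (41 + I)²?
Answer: 1369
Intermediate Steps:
I = -4 (I = -1 - 1*3 = -1 - 3 = -4)
(41 + I)² = (41 - 4)² = 37² = 1369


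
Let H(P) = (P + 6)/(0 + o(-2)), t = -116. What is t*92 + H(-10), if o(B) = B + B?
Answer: -10671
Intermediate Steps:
o(B) = 2*B
H(P) = -3/2 - P/4 (H(P) = (P + 6)/(0 + 2*(-2)) = (6 + P)/(0 - 4) = (6 + P)/(-4) = (6 + P)*(-1/4) = -3/2 - P/4)
t*92 + H(-10) = -116*92 + (-3/2 - 1/4*(-10)) = -10672 + (-3/2 + 5/2) = -10672 + 1 = -10671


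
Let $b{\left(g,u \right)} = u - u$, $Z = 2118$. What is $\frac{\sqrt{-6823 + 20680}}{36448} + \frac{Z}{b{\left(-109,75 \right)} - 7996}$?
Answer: $- \frac{1059}{3998} + \frac{\sqrt{13857}}{36448} \approx -0.26165$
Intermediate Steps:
$b{\left(g,u \right)} = 0$
$\frac{\sqrt{-6823 + 20680}}{36448} + \frac{Z}{b{\left(-109,75 \right)} - 7996} = \frac{\sqrt{-6823 + 20680}}{36448} + \frac{2118}{0 - 7996} = \sqrt{13857} \cdot \frac{1}{36448} + \frac{2118}{0 - 7996} = \frac{\sqrt{13857}}{36448} + \frac{2118}{-7996} = \frac{\sqrt{13857}}{36448} + 2118 \left(- \frac{1}{7996}\right) = \frac{\sqrt{13857}}{36448} - \frac{1059}{3998} = - \frac{1059}{3998} + \frac{\sqrt{13857}}{36448}$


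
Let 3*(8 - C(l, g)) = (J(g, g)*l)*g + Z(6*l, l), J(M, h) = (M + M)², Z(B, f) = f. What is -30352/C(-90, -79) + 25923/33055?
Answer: 767364149963/977843620655 ≈ 0.78475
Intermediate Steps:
J(M, h) = 4*M² (J(M, h) = (2*M)² = 4*M²)
C(l, g) = 8 - l/3 - 4*l*g³/3 (C(l, g) = 8 - (((4*g²)*l)*g + l)/3 = 8 - ((4*l*g²)*g + l)/3 = 8 - (4*l*g³ + l)/3 = 8 - (l + 4*l*g³)/3 = 8 + (-l/3 - 4*l*g³/3) = 8 - l/3 - 4*l*g³/3)
-30352/C(-90, -79) + 25923/33055 = -30352/(8 - ⅓*(-90) - 4/3*(-90)*(-79)³) + 25923/33055 = -30352/(8 + 30 - 4/3*(-90)*(-493039)) + 25923*(1/33055) = -30352/(8 + 30 - 59164680) + 25923/33055 = -30352/(-59164642) + 25923/33055 = -30352*(-1/59164642) + 25923/33055 = 15176/29582321 + 25923/33055 = 767364149963/977843620655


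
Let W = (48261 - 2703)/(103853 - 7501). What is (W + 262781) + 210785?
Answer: 22814538395/48176 ≈ 4.7357e+5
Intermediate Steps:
W = 22779/48176 (W = 45558/96352 = 45558*(1/96352) = 22779/48176 ≈ 0.47283)
(W + 262781) + 210785 = (22779/48176 + 262781) + 210785 = 12659760235/48176 + 210785 = 22814538395/48176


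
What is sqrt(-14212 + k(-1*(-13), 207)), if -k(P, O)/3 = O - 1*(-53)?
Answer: 4*I*sqrt(937) ≈ 122.44*I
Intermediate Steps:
k(P, O) = -159 - 3*O (k(P, O) = -3*(O - 1*(-53)) = -3*(O + 53) = -3*(53 + O) = -159 - 3*O)
sqrt(-14212 + k(-1*(-13), 207)) = sqrt(-14212 + (-159 - 3*207)) = sqrt(-14212 + (-159 - 621)) = sqrt(-14212 - 780) = sqrt(-14992) = 4*I*sqrt(937)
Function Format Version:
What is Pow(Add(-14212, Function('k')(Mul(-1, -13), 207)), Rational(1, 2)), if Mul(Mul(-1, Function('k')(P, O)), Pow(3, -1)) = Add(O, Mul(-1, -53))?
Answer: Mul(4, I, Pow(937, Rational(1, 2))) ≈ Mul(122.44, I)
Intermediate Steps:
Function('k')(P, O) = Add(-159, Mul(-3, O)) (Function('k')(P, O) = Mul(-3, Add(O, Mul(-1, -53))) = Mul(-3, Add(O, 53)) = Mul(-3, Add(53, O)) = Add(-159, Mul(-3, O)))
Pow(Add(-14212, Function('k')(Mul(-1, -13), 207)), Rational(1, 2)) = Pow(Add(-14212, Add(-159, Mul(-3, 207))), Rational(1, 2)) = Pow(Add(-14212, Add(-159, -621)), Rational(1, 2)) = Pow(Add(-14212, -780), Rational(1, 2)) = Pow(-14992, Rational(1, 2)) = Mul(4, I, Pow(937, Rational(1, 2)))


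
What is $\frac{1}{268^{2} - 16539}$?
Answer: $\frac{1}{55285} \approx 1.8088 \cdot 10^{-5}$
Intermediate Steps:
$\frac{1}{268^{2} - 16539} = \frac{1}{71824 + \left(-44154 + 27615\right)} = \frac{1}{71824 - 16539} = \frac{1}{55285}$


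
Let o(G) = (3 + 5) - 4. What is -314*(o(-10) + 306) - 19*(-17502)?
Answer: 235198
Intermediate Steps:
o(G) = 4 (o(G) = 8 - 4 = 4)
-314*(o(-10) + 306) - 19*(-17502) = -314*(4 + 306) - 19*(-17502) = -314*310 - 1*(-332538) = -97340 + 332538 = 235198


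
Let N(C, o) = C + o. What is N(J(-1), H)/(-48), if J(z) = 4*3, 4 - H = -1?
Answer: -17/48 ≈ -0.35417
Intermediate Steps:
H = 5 (H = 4 - 1*(-1) = 4 + 1 = 5)
J(z) = 12
N(J(-1), H)/(-48) = (12 + 5)/(-48) = 17*(-1/48) = -17/48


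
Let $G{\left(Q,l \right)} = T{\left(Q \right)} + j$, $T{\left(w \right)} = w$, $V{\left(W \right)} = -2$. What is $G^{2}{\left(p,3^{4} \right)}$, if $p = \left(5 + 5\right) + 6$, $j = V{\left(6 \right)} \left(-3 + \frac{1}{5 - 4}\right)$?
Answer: $400$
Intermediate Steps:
$j = 4$ ($j = - 2 \left(-3 + \frac{1}{5 - 4}\right) = - 2 \left(-3 + 1^{-1}\right) = - 2 \left(-3 + 1\right) = \left(-2\right) \left(-2\right) = 4$)
$p = 16$ ($p = 10 + 6 = 16$)
$G{\left(Q,l \right)} = 4 + Q$ ($G{\left(Q,l \right)} = Q + 4 = 4 + Q$)
$G^{2}{\left(p,3^{4} \right)} = \left(4 + 16\right)^{2} = 20^{2} = 400$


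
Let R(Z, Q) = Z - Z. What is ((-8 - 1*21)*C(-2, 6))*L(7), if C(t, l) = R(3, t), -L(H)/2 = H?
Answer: 0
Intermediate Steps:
R(Z, Q) = 0
L(H) = -2*H
C(t, l) = 0
((-8 - 1*21)*C(-2, 6))*L(7) = ((-8 - 1*21)*0)*(-2*7) = ((-8 - 21)*0)*(-14) = -29*0*(-14) = 0*(-14) = 0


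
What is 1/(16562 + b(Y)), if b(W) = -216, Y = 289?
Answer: 1/16346 ≈ 6.1177e-5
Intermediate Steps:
1/(16562 + b(Y)) = 1/(16562 - 216) = 1/16346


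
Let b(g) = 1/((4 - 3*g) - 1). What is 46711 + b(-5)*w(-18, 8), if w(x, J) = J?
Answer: 420403/9 ≈ 46711.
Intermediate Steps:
b(g) = 1/(3 - 3*g)
46711 + b(-5)*w(-18, 8) = 46711 - 1/(-3 + 3*(-5))*8 = 46711 - 1/(-3 - 15)*8 = 46711 - 1/(-18)*8 = 46711 - 1*(-1/18)*8 = 46711 + (1/18)*8 = 46711 + 4/9 = 420403/9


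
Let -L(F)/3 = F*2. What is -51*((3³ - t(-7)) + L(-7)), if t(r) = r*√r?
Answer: -3519 - 357*I*√7 ≈ -3519.0 - 944.53*I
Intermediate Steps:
t(r) = r^(3/2)
L(F) = -6*F (L(F) = -3*F*2 = -6*F)
-51*((3³ - t(-7)) + L(-7)) = -51*((3³ - (-7)^(3/2)) - 6*(-7)) = -51*((27 - (-7)*I*√7) + 42) = -51*((27 + 7*I*√7) + 42) = -51*(69 + 7*I*√7) = -3519 - 357*I*√7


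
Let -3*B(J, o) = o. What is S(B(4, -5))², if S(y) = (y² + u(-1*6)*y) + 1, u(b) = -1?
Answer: 361/81 ≈ 4.4568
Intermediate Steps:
B(J, o) = -o/3
S(y) = 1 + y² - y (S(y) = (y² - y) + 1 = 1 + y² - y)
S(B(4, -5))² = (1 + (-⅓*(-5))² - (-1)*(-5)/3)² = (1 + (5/3)² - 1*5/3)² = (1 + 25/9 - 5/3)² = (19/9)² = 361/81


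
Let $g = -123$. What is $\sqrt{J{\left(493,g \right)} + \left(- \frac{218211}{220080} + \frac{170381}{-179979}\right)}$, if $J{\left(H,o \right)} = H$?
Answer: $\frac{\sqrt{109189888213888169295}}{471544980} \approx 22.16$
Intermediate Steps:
$\sqrt{J{\left(493,g \right)} + \left(- \frac{218211}{220080} + \frac{170381}{-179979}\right)} = \sqrt{493 + \left(- \frac{218211}{220080} + \frac{170381}{-179979}\right)} = \sqrt{493 + \left(\left(-218211\right) \frac{1}{220080} + 170381 \left(- \frac{1}{179979}\right)\right)} = \sqrt{493 - \frac{3655754669}{1886179920}} = \sqrt{\frac{926230945891}{1886179920}} = \frac{\sqrt{109189888213888169295}}{471544980}$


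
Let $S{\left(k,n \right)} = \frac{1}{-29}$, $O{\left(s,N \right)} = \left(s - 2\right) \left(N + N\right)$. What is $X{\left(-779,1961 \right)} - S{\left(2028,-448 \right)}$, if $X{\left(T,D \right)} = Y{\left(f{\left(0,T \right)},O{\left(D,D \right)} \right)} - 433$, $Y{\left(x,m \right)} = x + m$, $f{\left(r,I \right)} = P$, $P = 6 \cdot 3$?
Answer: $\frac{222800708}{29} \approx 7.6828 \cdot 10^{6}$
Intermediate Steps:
$O{\left(s,N \right)} = 2 N \left(-2 + s\right)$ ($O{\left(s,N \right)} = \left(-2 + s\right) 2 N = 2 N \left(-2 + s\right)$)
$S{\left(k,n \right)} = - \frac{1}{29}$
$P = 18$
$f{\left(r,I \right)} = 18$
$Y{\left(x,m \right)} = m + x$
$X{\left(T,D \right)} = -415 + 2 D \left(-2 + D\right)$ ($X{\left(T,D \right)} = \left(2 D \left(-2 + D\right) + 18\right) - 433 = \left(18 + 2 D \left(-2 + D\right)\right) - 433 = -415 + 2 D \left(-2 + D\right)$)
$X{\left(-779,1961 \right)} - S{\left(2028,-448 \right)} = \left(-415 + 2 \cdot 1961 \left(-2 + 1961\right)\right) - - \frac{1}{29} = \left(-415 + 2 \cdot 1961 \cdot 1959\right) + \frac{1}{29} = \left(-415 + 7683198\right) + \frac{1}{29} = 7682783 + \frac{1}{29} = \frac{222800708}{29}$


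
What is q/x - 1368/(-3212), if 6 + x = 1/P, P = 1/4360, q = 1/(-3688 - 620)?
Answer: 6414904141/15061896696 ≈ 0.42590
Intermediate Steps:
q = -1/4308 (q = 1/(-4308) = -1/4308 ≈ -0.00023213)
P = 1/4360 ≈ 0.00022936
x = 4354 (x = -6 + 1/(1/4360) = -6 + 4360 = 4354)
q/x - 1368/(-3212) = -1/4308/4354 - 1368/(-3212) = -1/4308*1/4354 - 1368*(-1/3212) = -1/18757032 + 342/803 = 6414904141/15061896696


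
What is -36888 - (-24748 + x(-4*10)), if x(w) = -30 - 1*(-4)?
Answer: -12114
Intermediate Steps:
x(w) = -26 (x(w) = -30 + 4 = -26)
-36888 - (-24748 + x(-4*10)) = -36888 - (-24748 - 26) = -36888 - 1*(-24774) = -36888 + 24774 = -12114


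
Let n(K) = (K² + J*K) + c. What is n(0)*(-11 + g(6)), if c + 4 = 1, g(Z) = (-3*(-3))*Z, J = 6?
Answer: -129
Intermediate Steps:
g(Z) = 9*Z
c = -3 (c = -4 + 1 = -3)
n(K) = -3 + K² + 6*K (n(K) = (K² + 6*K) - 3 = -3 + K² + 6*K)
n(0)*(-11 + g(6)) = (-3 + 0² + 6*0)*(-11 + 9*6) = (-3 + 0 + 0)*(-11 + 54) = -3*43 = -129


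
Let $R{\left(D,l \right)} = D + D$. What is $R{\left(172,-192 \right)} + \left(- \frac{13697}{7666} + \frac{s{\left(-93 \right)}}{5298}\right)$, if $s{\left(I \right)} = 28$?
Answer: $\frac{6949512467}{20307234} \approx 342.22$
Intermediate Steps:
$R{\left(D,l \right)} = 2 D$
$R{\left(172,-192 \right)} + \left(- \frac{13697}{7666} + \frac{s{\left(-93 \right)}}{5298}\right) = 2 \cdot 172 + \left(- \frac{13697}{7666} + \frac{28}{5298}\right) = 344 + \left(\left(-13697\right) \frac{1}{7666} + 28 \cdot \frac{1}{5298}\right) = 344 + \left(- \frac{13697}{7666} + \frac{14}{2649}\right) = 344 - \frac{36176029}{20307234} = \frac{6949512467}{20307234}$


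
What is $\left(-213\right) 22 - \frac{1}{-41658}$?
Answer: $- \frac{195209387}{41658} \approx -4686.0$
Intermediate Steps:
$\left(-213\right) 22 - \frac{1}{-41658} = -4686 - - \frac{1}{41658} = -4686 + \frac{1}{41658} = - \frac{195209387}{41658}$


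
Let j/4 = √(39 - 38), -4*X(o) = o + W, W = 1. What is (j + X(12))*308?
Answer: 231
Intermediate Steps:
X(o) = -¼ - o/4 (X(o) = -(o + 1)/4 = -(1 + o)/4 = -¼ - o/4)
j = 4 (j = 4*√(39 - 38) = 4*√1 = 4*1 = 4)
(j + X(12))*308 = (4 + (-¼ - ¼*12))*308 = (4 + (-¼ - 3))*308 = (4 - 13/4)*308 = (¾)*308 = 231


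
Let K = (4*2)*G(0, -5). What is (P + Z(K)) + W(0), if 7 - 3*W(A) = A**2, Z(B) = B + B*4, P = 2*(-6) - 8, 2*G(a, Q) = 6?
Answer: 307/3 ≈ 102.33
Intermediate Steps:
G(a, Q) = 3 (G(a, Q) = (1/2)*6 = 3)
P = -20 (P = -12 - 8 = -20)
K = 24 (K = (4*2)*3 = 8*3 = 24)
Z(B) = 5*B (Z(B) = B + 4*B = 5*B)
W(A) = 7/3 - A**2/3
(P + Z(K)) + W(0) = (-20 + 5*24) + (7/3 - 1/3*0**2) = (-20 + 120) + (7/3 - 1/3*0) = 100 + (7/3 + 0) = 100 + 7/3 = 307/3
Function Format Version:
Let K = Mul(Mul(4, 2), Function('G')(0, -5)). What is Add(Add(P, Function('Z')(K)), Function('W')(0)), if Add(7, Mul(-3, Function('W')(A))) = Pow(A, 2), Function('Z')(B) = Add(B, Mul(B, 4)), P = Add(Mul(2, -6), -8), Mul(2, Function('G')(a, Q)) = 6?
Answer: Rational(307, 3) ≈ 102.33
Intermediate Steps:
Function('G')(a, Q) = 3 (Function('G')(a, Q) = Mul(Rational(1, 2), 6) = 3)
P = -20 (P = Add(-12, -8) = -20)
K = 24 (K = Mul(Mul(4, 2), 3) = Mul(8, 3) = 24)
Function('Z')(B) = Mul(5, B) (Function('Z')(B) = Add(B, Mul(4, B)) = Mul(5, B))
Function('W')(A) = Add(Rational(7, 3), Mul(Rational(-1, 3), Pow(A, 2)))
Add(Add(P, Function('Z')(K)), Function('W')(0)) = Add(Add(-20, Mul(5, 24)), Add(Rational(7, 3), Mul(Rational(-1, 3), Pow(0, 2)))) = Add(Add(-20, 120), Add(Rational(7, 3), Mul(Rational(-1, 3), 0))) = Add(100, Add(Rational(7, 3), 0)) = Add(100, Rational(7, 3)) = Rational(307, 3)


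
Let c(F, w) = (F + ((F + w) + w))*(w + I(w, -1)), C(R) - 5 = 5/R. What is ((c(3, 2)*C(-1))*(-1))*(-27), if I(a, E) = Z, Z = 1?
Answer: 0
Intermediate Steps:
C(R) = 5 + 5/R
I(a, E) = 1
c(F, w) = (1 + w)*(2*F + 2*w) (c(F, w) = (F + ((F + w) + w))*(w + 1) = (F + (F + 2*w))*(1 + w) = (2*F + 2*w)*(1 + w) = (1 + w)*(2*F + 2*w))
((c(3, 2)*C(-1))*(-1))*(-27) = (((2*3 + 2*2 + 2*2**2 + 2*3*2)*(5 + 5/(-1)))*(-1))*(-27) = (((6 + 4 + 2*4 + 12)*(5 + 5*(-1)))*(-1))*(-27) = (((6 + 4 + 8 + 12)*(5 - 5))*(-1))*(-27) = ((30*0)*(-1))*(-27) = (0*(-1))*(-27) = 0*(-27) = 0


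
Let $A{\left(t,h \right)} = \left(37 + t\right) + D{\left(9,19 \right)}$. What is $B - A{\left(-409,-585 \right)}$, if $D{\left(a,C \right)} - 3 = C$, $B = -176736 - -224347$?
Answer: $47961$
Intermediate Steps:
$B = 47611$ ($B = -176736 + 224347 = 47611$)
$D{\left(a,C \right)} = 3 + C$
$A{\left(t,h \right)} = 59 + t$ ($A{\left(t,h \right)} = \left(37 + t\right) + \left(3 + 19\right) = \left(37 + t\right) + 22 = 59 + t$)
$B - A{\left(-409,-585 \right)} = 47611 - \left(59 - 409\right) = 47611 - -350 = 47611 + 350 = 47961$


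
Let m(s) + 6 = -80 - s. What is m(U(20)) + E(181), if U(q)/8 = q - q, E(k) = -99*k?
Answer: -18005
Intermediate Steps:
U(q) = 0 (U(q) = 8*(q - q) = 8*0 = 0)
m(s) = -86 - s (m(s) = -6 + (-80 - s) = -86 - s)
m(U(20)) + E(181) = (-86 - 1*0) - 99*181 = (-86 + 0) - 17919 = -86 - 17919 = -18005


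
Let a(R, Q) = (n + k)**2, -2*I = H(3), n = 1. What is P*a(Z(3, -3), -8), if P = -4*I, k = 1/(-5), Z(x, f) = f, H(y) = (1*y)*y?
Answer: 288/25 ≈ 11.520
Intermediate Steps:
H(y) = y**2 (H(y) = y*y = y**2)
k = -1/5 ≈ -0.20000
I = -9/2 (I = -1/2*3**2 = -1/2*9 = -9/2 ≈ -4.5000)
a(R, Q) = 16/25 (a(R, Q) = (1 - 1/5)**2 = (4/5)**2 = 16/25)
P = 18 (P = -4*(-9/2) = 18)
P*a(Z(3, -3), -8) = 18*(16/25) = 288/25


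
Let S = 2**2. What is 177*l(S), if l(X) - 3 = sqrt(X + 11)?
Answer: 531 + 177*sqrt(15) ≈ 1216.5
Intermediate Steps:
S = 4
l(X) = 3 + sqrt(11 + X) (l(X) = 3 + sqrt(X + 11) = 3 + sqrt(11 + X))
177*l(S) = 177*(3 + sqrt(11 + 4)) = 177*(3 + sqrt(15)) = 531 + 177*sqrt(15)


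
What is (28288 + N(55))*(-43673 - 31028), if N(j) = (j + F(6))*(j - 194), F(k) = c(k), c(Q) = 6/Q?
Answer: -1531669304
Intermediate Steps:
F(k) = 6/k
N(j) = (1 + j)*(-194 + j) (N(j) = (j + 6/6)*(j - 194) = (j + 6*(1/6))*(-194 + j) = (j + 1)*(-194 + j) = (1 + j)*(-194 + j))
(28288 + N(55))*(-43673 - 31028) = (28288 + (-194 + 55**2 - 193*55))*(-43673 - 31028) = (28288 + (-194 + 3025 - 10615))*(-74701) = (28288 - 7784)*(-74701) = 20504*(-74701) = -1531669304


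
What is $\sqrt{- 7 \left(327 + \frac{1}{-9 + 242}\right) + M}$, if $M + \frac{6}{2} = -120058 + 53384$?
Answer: $\frac{i \sqrt{3744096805}}{233} \approx 262.61 i$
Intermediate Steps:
$M = -66677$ ($M = -3 + \left(-120058 + 53384\right) = -3 - 66674 = -66677$)
$\sqrt{- 7 \left(327 + \frac{1}{-9 + 242}\right) + M} = \sqrt{- 7 \left(327 + \frac{1}{-9 + 242}\right) - 66677} = \sqrt{- 7 \left(327 + \frac{1}{233}\right) - 66677} = \sqrt{\left(-7\right) \frac{76192}{233} - 66677} = \sqrt{- \frac{533344}{233} - 66677} = \sqrt{- \frac{16069085}{233}} = \frac{i \sqrt{3744096805}}{233}$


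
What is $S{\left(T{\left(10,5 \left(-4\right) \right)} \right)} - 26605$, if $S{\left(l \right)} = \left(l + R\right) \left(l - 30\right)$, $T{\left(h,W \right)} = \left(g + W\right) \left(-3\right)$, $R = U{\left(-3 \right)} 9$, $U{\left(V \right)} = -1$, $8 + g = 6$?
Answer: $-24553$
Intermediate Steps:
$g = -2$ ($g = -8 + 6 = -2$)
$R = -9$ ($R = \left(-1\right) 9 = -9$)
$T{\left(h,W \right)} = 6 - 3 W$ ($T{\left(h,W \right)} = \left(-2 + W\right) \left(-3\right) = 6 - 3 W$)
$S{\left(l \right)} = \left(-30 + l\right) \left(-9 + l\right)$ ($S{\left(l \right)} = \left(l - 9\right) \left(l - 30\right) = \left(-9 + l\right) \left(-30 + l\right) = \left(-30 + l\right) \left(-9 + l\right)$)
$S{\left(T{\left(10,5 \left(-4\right) \right)} \right)} - 26605 = \left(270 + \left(6 - 3 \cdot 5 \left(-4\right)\right)^{2} - 39 \left(6 - 3 \cdot 5 \left(-4\right)\right)\right) - 26605 = \left(270 + \left(6 - -60\right)^{2} - 39 \left(6 - -60\right)\right) - 26605 = \left(270 + \left(6 + 60\right)^{2} - 39 \left(6 + 60\right)\right) - 26605 = \left(270 + 66^{2} - 2574\right) - 26605 = \left(270 + 4356 - 2574\right) - 26605 = 2052 - 26605 = -24553$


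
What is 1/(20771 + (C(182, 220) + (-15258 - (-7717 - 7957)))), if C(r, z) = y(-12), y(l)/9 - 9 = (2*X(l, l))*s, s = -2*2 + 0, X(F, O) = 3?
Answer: 1/21052 ≈ 4.7501e-5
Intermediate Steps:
s = -4 (s = -4 + 0 = -4)
y(l) = -135 (y(l) = 81 + 9*((2*3)*(-4)) = 81 + 9*(6*(-4)) = 81 + 9*(-24) = 81 - 216 = -135)
C(r, z) = -135
1/(20771 + (C(182, 220) + (-15258 - (-7717 - 7957)))) = 1/(20771 + (-135 + (-15258 - (-7717 - 7957)))) = 1/(20771 + (-135 + (-15258 - 1*(-15674)))) = 1/(20771 + (-135 + (-15258 + 15674))) = 1/(20771 + (-135 + 416)) = 1/(20771 + 281) = 1/21052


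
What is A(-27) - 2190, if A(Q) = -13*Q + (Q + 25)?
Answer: -1841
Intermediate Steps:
A(Q) = 25 - 12*Q (A(Q) = -13*Q + (25 + Q) = 25 - 12*Q)
A(-27) - 2190 = (25 - 12*(-27)) - 2190 = (25 + 324) - 2190 = 349 - 2190 = -1841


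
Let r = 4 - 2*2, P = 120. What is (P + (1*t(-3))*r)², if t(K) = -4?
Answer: 14400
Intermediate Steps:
r = 0 (r = 4 - 4 = 0)
(P + (1*t(-3))*r)² = (120 + (1*(-4))*0)² = (120 - 4*0)² = (120 + 0)² = 120² = 14400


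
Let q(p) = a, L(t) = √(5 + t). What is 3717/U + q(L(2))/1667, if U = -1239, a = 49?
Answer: -4952/1667 ≈ -2.9706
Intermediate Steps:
q(p) = 49
3717/U + q(L(2))/1667 = 3717/(-1239) + 49/1667 = 3717*(-1/1239) + 49*(1/1667) = -3 + 49/1667 = -4952/1667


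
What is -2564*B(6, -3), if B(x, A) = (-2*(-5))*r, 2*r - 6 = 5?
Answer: -141020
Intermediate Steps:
r = 11/2 (r = 3 + (½)*5 = 3 + 5/2 = 11/2 ≈ 5.5000)
B(x, A) = 55 (B(x, A) = -2*(-5)*(11/2) = 10*(11/2) = 55)
-2564*B(6, -3) = -2564*55 = -141020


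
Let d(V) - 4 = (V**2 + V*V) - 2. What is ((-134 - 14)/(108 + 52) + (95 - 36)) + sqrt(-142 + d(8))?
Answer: 2323/40 + 2*I*sqrt(3) ≈ 58.075 + 3.4641*I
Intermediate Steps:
d(V) = 2 + 2*V**2 (d(V) = 4 + ((V**2 + V*V) - 2) = 4 + ((V**2 + V**2) - 2) = 4 + (2*V**2 - 2) = 4 + (-2 + 2*V**2) = 2 + 2*V**2)
((-134 - 14)/(108 + 52) + (95 - 36)) + sqrt(-142 + d(8)) = ((-134 - 14)/(108 + 52) + (95 - 36)) + sqrt(-142 + (2 + 2*8**2)) = (-148/160 + 59) + sqrt(-142 + (2 + 2*64)) = (-148*1/160 + 59) + sqrt(-142 + (2 + 128)) = (-37/40 + 59) + sqrt(-142 + 130) = 2323/40 + sqrt(-12) = 2323/40 + 2*I*sqrt(3)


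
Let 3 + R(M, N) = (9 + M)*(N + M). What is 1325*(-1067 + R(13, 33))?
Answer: -76850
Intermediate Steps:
R(M, N) = -3 + (9 + M)*(M + N) (R(M, N) = -3 + (9 + M)*(N + M) = -3 + (9 + M)*(M + N))
1325*(-1067 + R(13, 33)) = 1325*(-1067 + (-3 + 13² + 9*13 + 9*33 + 13*33)) = 1325*(-1067 + (-3 + 169 + 117 + 297 + 429)) = 1325*(-1067 + 1009) = 1325*(-58) = -76850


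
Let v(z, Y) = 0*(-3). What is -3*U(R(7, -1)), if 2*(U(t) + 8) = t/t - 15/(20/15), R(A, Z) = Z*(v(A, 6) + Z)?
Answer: 315/8 ≈ 39.375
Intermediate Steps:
v(z, Y) = 0
R(A, Z) = Z² (R(A, Z) = Z*(0 + Z) = Z*Z = Z²)
U(t) = -105/8 (U(t) = -8 + (t/t - 15/(20/15))/2 = -8 + (1 - 15/(20*(1/15)))/2 = -8 + (1 - 15/4/3)/2 = -8 + (1 - 15*¾)/2 = -8 + (1 - 45/4)/2 = -8 + (½)*(-41/4) = -8 - 41/8 = -105/8)
-3*U(R(7, -1)) = -3*(-105/8) = 315/8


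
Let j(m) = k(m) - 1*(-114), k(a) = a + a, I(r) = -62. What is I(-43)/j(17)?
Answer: -31/74 ≈ -0.41892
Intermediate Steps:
k(a) = 2*a
j(m) = 114 + 2*m (j(m) = 2*m - 1*(-114) = 2*m + 114 = 114 + 2*m)
I(-43)/j(17) = -62/(114 + 2*17) = -62/(114 + 34) = -62/148 = -62*1/148 = -31/74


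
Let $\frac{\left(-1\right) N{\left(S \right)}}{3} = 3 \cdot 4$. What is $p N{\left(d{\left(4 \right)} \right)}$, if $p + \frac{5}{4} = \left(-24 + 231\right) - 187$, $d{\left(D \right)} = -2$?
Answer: $-675$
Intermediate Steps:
$N{\left(S \right)} = -36$ ($N{\left(S \right)} = - 3 \cdot 3 \cdot 4 = \left(-3\right) 12 = -36$)
$p = \frac{75}{4}$ ($p = - \frac{5}{4} + \left(\left(-24 + 231\right) - 187\right) = - \frac{5}{4} + \left(207 - 187\right) = - \frac{5}{4} + 20 = \frac{75}{4} \approx 18.75$)
$p N{\left(d{\left(4 \right)} \right)} = \frac{75}{4} \left(-36\right) = -675$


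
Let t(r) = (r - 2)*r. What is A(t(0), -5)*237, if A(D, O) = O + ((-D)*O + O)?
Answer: -2370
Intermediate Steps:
t(r) = r*(-2 + r) (t(r) = (-2 + r)*r = r*(-2 + r))
A(D, O) = 2*O - D*O (A(D, O) = O + (-D*O + O) = O + (O - D*O) = 2*O - D*O)
A(t(0), -5)*237 = -5*(2 - 0*(-2 + 0))*237 = -5*(2 - 0*(-2))*237 = -5*(2 - 1*0)*237 = -5*(2 + 0)*237 = -5*2*237 = -10*237 = -2370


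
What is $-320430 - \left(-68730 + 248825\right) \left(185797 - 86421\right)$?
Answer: $-17897441150$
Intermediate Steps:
$-320430 - \left(-68730 + 248825\right) \left(185797 - 86421\right) = -320430 - 180095 \cdot 99376 = -320430 - 17897120720 = -17897441150$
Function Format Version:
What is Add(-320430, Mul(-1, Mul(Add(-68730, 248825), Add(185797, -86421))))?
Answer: -17897441150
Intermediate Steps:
Add(-320430, Mul(-1, Mul(Add(-68730, 248825), Add(185797, -86421)))) = Add(-320430, Mul(-1, Mul(180095, 99376))) = Add(-320430, Mul(-1, 17897120720)) = Add(-320430, -17897120720) = -17897441150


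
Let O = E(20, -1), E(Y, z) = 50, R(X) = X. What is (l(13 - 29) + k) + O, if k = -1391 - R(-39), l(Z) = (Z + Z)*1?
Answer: -1334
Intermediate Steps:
O = 50
l(Z) = 2*Z (l(Z) = (2*Z)*1 = 2*Z)
k = -1352 (k = -1391 - 1*(-39) = -1391 + 39 = -1352)
(l(13 - 29) + k) + O = (2*(13 - 29) - 1352) + 50 = (2*(-16) - 1352) + 50 = (-32 - 1352) + 50 = -1384 + 50 = -1334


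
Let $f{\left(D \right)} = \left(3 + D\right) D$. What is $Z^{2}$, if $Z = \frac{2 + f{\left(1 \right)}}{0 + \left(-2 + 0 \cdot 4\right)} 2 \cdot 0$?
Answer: $0$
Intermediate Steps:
$f{\left(D \right)} = D \left(3 + D\right)$
$Z = 0$ ($Z = \frac{2 + 1 \left(3 + 1\right)}{0 + \left(-2 + 0 \cdot 4\right)} 2 \cdot 0 = \frac{2 + 1 \cdot 4}{0 + \left(-2 + 0\right)} 0 = \frac{2 + 4}{0 - 2} \cdot 0 = \frac{6}{-2} \cdot 0 = 6 \left(- \frac{1}{2}\right) 0 = \left(-3\right) 0 = 0$)
$Z^{2} = 0^{2} = 0$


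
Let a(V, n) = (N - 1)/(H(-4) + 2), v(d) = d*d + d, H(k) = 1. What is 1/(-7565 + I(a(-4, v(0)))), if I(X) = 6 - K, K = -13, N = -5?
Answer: -1/7546 ≈ -0.00013252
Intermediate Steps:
v(d) = d + d² (v(d) = d² + d = d + d²)
a(V, n) = -2 (a(V, n) = (-5 - 1)/(1 + 2) = -6/3 = -6*⅓ = -2)
I(X) = 19 (I(X) = 6 - 1*(-13) = 6 + 13 = 19)
1/(-7565 + I(a(-4, v(0)))) = 1/(-7565 + 19) = 1/(-7546) = -1/7546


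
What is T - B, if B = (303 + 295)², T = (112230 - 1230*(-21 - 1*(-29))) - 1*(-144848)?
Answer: -110366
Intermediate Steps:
T = 247238 (T = (112230 - 1230*(-21 + 29)) + 144848 = (112230 - 1230*8) + 144848 = (112230 - 9840) + 144848 = 102390 + 144848 = 247238)
B = 357604 (B = 598² = 357604)
T - B = 247238 - 1*357604 = 247238 - 357604 = -110366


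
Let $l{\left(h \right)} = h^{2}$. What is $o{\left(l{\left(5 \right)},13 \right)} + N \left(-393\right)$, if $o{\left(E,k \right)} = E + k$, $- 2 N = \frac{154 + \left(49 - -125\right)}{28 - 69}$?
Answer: $-1534$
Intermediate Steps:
$N = 4$ ($N = - \frac{\left(154 + \left(49 - -125\right)\right) \frac{1}{28 - 69}}{2} = - \frac{\left(154 + \left(49 + 125\right)\right) \frac{1}{-41}}{2} = - \frac{\left(154 + 174\right) \left(- \frac{1}{41}\right)}{2} = - \frac{328 \left(- \frac{1}{41}\right)}{2} = \left(- \frac{1}{2}\right) \left(-8\right) = 4$)
$o{\left(l{\left(5 \right)},13 \right)} + N \left(-393\right) = \left(5^{2} + 13\right) + 4 \left(-393\right) = \left(25 + 13\right) - 1572 = 38 - 1572 = -1534$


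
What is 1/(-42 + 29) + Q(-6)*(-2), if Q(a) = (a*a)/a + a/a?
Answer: 129/13 ≈ 9.9231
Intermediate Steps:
Q(a) = 1 + a (Q(a) = a²/a + 1 = a + 1 = 1 + a)
1/(-42 + 29) + Q(-6)*(-2) = 1/(-42 + 29) + (1 - 6)*(-2) = 1/(-13) - 5*(-2) = -1/13 + 10 = 129/13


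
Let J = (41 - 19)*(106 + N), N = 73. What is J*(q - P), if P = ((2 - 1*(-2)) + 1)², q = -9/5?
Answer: -527692/5 ≈ -1.0554e+5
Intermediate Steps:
q = -9/5 (q = -9*⅕ = -9/5 ≈ -1.8000)
J = 3938 (J = (41 - 19)*(106 + 73) = 22*179 = 3938)
P = 25 (P = ((2 + 2) + 1)² = (4 + 1)² = 5² = 25)
J*(q - P) = 3938*(-9/5 - 1*25) = 3938*(-9/5 - 25) = 3938*(-134/5) = -527692/5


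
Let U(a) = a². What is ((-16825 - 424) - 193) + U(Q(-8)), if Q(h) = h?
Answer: -17378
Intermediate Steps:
((-16825 - 424) - 193) + U(Q(-8)) = ((-16825 - 424) - 193) + (-8)² = (-17249 - 193) + 64 = -17442 + 64 = -17378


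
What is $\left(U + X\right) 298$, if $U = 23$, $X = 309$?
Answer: $98936$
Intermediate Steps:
$\left(U + X\right) 298 = \left(23 + 309\right) 298 = 332 \cdot 298 = 98936$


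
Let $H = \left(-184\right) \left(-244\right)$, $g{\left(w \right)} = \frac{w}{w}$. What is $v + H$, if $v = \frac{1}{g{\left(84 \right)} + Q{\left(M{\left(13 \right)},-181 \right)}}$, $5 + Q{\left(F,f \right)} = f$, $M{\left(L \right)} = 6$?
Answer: $\frac{8305759}{185} \approx 44896.0$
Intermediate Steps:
$Q{\left(F,f \right)} = -5 + f$
$g{\left(w \right)} = 1$
$v = - \frac{1}{185}$ ($v = \frac{1}{1 - 186} = \frac{1}{-185} = - \frac{1}{185} \approx -0.0054054$)
$H = 44896$
$v + H = - \frac{1}{185} + 44896 = \frac{8305759}{185}$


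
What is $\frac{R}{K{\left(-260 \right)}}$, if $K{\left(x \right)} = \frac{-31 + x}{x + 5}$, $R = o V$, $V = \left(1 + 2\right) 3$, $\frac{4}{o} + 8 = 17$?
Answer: $\frac{340}{97} \approx 3.5052$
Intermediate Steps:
$o = \frac{4}{9}$ ($o = \frac{4}{-8 + 17} = \frac{4}{9} \approx 0.44444$)
$V = 9$ ($V = 3 \cdot 3 = 9$)
$R = 4$ ($R = \frac{4}{9} \cdot 9 = 4$)
$K{\left(x \right)} = \frac{-31 + x}{5 + x}$
$\frac{R}{K{\left(-260 \right)}} = \frac{4}{\frac{1}{5 - 260} \left(-31 - 260\right)} = \frac{4}{\frac{1}{-255} \left(-291\right)} = \frac{4}{\left(- \frac{1}{255}\right) \left(-291\right)} = \frac{4}{\frac{97}{85}} = 4 \cdot \frac{85}{97} = \frac{340}{97}$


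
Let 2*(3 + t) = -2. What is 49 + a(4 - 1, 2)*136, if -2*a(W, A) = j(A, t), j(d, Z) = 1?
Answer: -19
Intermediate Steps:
t = -4 (t = -3 + (1/2)*(-2) = -3 - 1 = -4)
a(W, A) = -1/2 (a(W, A) = -1/2*1 = -1/2)
49 + a(4 - 1, 2)*136 = 49 - 1/2*136 = 49 - 68 = -19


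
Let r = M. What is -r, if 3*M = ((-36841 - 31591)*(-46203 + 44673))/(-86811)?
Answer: 11633440/28937 ≈ 402.03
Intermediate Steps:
M = -11633440/28937 (M = (((-36841 - 31591)*(-46203 + 44673))/(-86811))/3 = (-68432*(-1530)*(-1/86811))/3 = (104700960*(-1/86811))/3 = (1/3)*(-34900320/28937) = -11633440/28937 ≈ -402.03)
r = -11633440/28937 ≈ -402.03
-r = -1*(-11633440/28937) = 11633440/28937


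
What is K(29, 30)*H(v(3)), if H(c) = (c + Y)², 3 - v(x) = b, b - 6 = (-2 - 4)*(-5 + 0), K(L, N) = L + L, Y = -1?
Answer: 67048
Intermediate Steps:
K(L, N) = 2*L
b = 36 (b = 6 + (-2 - 4)*(-5 + 0) = 6 - 6*(-5) = 6 + 30 = 36)
v(x) = -33 (v(x) = 3 - 1*36 = 3 - 36 = -33)
H(c) = (-1 + c)² (H(c) = (c - 1)² = (-1 + c)²)
K(29, 30)*H(v(3)) = (2*29)*(-1 - 33)² = 58*(-34)² = 58*1156 = 67048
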